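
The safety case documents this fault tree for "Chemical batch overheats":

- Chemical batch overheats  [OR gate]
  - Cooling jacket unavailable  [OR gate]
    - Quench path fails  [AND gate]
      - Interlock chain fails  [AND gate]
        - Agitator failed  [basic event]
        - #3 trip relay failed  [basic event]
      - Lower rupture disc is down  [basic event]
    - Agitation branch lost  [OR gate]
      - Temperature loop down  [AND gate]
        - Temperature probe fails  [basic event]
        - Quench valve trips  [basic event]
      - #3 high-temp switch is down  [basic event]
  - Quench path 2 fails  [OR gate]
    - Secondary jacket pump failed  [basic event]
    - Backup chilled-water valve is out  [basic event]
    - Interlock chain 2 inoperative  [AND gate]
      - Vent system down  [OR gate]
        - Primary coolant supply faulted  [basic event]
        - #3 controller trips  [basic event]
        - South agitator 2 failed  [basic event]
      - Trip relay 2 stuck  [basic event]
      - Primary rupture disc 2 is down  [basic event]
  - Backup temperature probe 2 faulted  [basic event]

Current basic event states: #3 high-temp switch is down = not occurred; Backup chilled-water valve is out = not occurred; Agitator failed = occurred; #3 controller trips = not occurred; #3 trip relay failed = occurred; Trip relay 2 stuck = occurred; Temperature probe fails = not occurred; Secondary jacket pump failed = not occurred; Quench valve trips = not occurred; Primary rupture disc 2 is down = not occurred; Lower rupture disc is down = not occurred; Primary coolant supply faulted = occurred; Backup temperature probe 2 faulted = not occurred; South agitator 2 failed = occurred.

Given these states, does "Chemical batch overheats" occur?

Interlock chain fails [AND]: Agitator failed=occurs, #3 trip relay failed=occurs → all inputs occur → occurs.
Quench path fails [AND]: Interlock chain fails=occurs, Lower rupture disc is down=not → not all inputs occur → does not occur.
Temperature loop down [AND]: Temperature probe fails=not, Quench valve trips=not → not all inputs occur → does not occur.
Agitation branch lost [OR]: Temperature loop down=not, #3 high-temp switch is down=not → no input occurs → does not occur.
Cooling jacket unavailable [OR]: Quench path fails=not, Agitation branch lost=not → no input occurs → does not occur.
Vent system down [OR]: Primary coolant supply faulted=occurs, #3 controller trips=not, South agitator 2 failed=occurs → at least one input occurs → occurs.
Interlock chain 2 inoperative [AND]: Vent system down=occurs, Trip relay 2 stuck=occurs, Primary rupture disc 2 is down=not → not all inputs occur → does not occur.
Quench path 2 fails [OR]: Secondary jacket pump failed=not, Backup chilled-water valve is out=not, Interlock chain 2 inoperative=not → no input occurs → does not occur.
Chemical batch overheats [OR]: Cooling jacket unavailable=not, Quench path 2 fails=not, Backup temperature probe 2 faulted=not → no input occurs → does not occur.

No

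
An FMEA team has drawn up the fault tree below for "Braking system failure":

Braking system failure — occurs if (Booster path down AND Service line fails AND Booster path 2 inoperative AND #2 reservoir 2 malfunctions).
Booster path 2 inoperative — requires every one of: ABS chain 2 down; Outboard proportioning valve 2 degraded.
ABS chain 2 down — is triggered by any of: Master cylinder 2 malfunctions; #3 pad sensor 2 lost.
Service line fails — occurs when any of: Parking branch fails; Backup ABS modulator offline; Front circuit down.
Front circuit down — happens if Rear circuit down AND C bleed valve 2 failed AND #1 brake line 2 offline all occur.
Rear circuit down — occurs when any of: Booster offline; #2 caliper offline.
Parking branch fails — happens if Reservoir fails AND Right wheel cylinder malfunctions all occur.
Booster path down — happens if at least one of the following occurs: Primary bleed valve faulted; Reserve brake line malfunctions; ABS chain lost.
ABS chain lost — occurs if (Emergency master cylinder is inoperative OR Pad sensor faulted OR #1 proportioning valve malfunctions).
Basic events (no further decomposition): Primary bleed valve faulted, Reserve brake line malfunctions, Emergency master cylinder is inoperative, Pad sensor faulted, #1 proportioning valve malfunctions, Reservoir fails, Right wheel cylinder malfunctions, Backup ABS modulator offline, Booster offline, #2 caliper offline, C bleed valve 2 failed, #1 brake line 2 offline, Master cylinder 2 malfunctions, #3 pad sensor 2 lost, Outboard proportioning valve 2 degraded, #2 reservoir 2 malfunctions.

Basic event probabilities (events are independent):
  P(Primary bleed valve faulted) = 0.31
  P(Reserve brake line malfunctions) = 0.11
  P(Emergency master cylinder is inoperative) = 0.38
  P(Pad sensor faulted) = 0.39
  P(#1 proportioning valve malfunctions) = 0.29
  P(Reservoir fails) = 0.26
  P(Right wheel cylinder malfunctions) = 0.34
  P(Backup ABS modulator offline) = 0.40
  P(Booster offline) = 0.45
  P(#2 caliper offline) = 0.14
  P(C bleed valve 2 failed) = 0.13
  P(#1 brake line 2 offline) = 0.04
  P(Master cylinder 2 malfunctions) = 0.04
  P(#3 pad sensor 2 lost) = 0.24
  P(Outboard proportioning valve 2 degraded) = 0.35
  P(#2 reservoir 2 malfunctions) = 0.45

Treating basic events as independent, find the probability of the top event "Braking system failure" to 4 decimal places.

P(ABS chain lost) [OR] = 1 − (1−0.38) × (1−0.39) × (1−0.29) = 0.731478
P(Booster path down) [OR] = 1 − (1−0.31) × (1−0.11) × (1−0.731478) = 0.835101
P(Parking branch fails) [AND] = 0.26 × 0.34 = 0.088400
P(Rear circuit down) [OR] = 1 − (1−0.45) × (1−0.14) = 0.527000
P(Front circuit down) [AND] = 0.527000 × 0.13 × 0.04 = 0.002740
P(Service line fails) [OR] = 1 − (1−0.088400) × (1−0.40) × (1−0.002740) = 0.454539
P(ABS chain 2 down) [OR] = 1 − (1−0.04) × (1−0.24) = 0.270400
P(Booster path 2 inoperative) [AND] = 0.270400 × 0.35 = 0.094640
P(Braking system failure) [AND] = 0.835101 × 0.454539 × 0.094640 × 0.45 = 0.016166
Rounded to 4 decimal places: P(Braking system failure) ≈ 0.0162.

0.0162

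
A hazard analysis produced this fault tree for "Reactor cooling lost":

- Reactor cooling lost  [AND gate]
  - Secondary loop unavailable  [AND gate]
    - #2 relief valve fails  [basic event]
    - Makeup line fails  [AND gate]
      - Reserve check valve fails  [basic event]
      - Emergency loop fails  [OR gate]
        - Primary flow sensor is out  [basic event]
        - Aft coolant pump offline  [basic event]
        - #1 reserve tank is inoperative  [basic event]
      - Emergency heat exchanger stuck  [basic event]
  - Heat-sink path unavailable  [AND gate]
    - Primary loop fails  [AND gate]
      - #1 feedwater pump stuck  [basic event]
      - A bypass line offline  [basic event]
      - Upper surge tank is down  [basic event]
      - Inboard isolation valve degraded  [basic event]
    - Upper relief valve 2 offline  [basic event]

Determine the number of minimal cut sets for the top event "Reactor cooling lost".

Emergency loop fails [OR]: union of children's cut sets → 3 cut set(s).
Makeup line fails [AND]: one cut set from each child combined → 1 × 3 × 1 = 3 cut set(s).
Secondary loop unavailable [AND]: one cut set from each child combined → 1 × 3 = 3 cut set(s).
Primary loop fails [AND]: one cut set from each child combined → 1 × 1 × 1 × 1 = 1 cut set(s).
Heat-sink path unavailable [AND]: one cut set from each child combined → 1 × 1 = 1 cut set(s).
Reactor cooling lost [AND]: one cut set from each child combined → 3 × 1 = 3 cut set(s).
Minimal cut sets: {#1 feedwater pump stuck, #2 relief valve fails, A bypass line offline, Emergency heat exchanger stuck, Inboard isolation valve degraded, Primary flow sensor is out, Reserve check valve fails, Upper relief valve 2 offline, Upper surge tank is down}; {#1 feedwater pump stuck, #2 relief valve fails, A bypass line offline, Aft coolant pump offline, Emergency heat exchanger stuck, Inboard isolation valve degraded, Reserve check valve fails, Upper relief valve 2 offline, Upper surge tank is down}; {#1 feedwater pump stuck, #1 reserve tank is inoperative, #2 relief valve fails, A bypass line offline, Emergency heat exchanger stuck, Inboard isolation valve degraded, Reserve check valve fails, Upper relief valve 2 offline, Upper surge tank is down}.

3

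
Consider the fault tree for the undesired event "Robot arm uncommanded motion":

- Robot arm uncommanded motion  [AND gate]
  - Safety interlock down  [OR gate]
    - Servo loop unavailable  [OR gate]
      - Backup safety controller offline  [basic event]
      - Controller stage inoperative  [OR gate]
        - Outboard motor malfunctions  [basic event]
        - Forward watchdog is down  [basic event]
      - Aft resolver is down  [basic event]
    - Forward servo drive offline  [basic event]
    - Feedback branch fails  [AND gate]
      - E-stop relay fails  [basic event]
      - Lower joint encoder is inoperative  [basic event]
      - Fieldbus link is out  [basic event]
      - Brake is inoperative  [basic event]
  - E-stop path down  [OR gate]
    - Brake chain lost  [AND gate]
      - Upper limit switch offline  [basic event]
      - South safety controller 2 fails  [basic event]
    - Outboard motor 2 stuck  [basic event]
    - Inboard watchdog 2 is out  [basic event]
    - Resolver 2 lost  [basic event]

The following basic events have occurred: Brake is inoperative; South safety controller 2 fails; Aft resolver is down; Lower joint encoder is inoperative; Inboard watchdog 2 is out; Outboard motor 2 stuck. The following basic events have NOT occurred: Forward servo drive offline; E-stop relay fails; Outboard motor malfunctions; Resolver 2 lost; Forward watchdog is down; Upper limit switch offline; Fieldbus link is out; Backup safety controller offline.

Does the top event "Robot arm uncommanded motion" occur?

Controller stage inoperative [OR]: Outboard motor malfunctions=not, Forward watchdog is down=not → no input occurs → does not occur.
Servo loop unavailable [OR]: Backup safety controller offline=not, Controller stage inoperative=not, Aft resolver is down=occurs → at least one input occurs → occurs.
Feedback branch fails [AND]: E-stop relay fails=not, Lower joint encoder is inoperative=occurs, Fieldbus link is out=not, Brake is inoperative=occurs → not all inputs occur → does not occur.
Safety interlock down [OR]: Servo loop unavailable=occurs, Forward servo drive offline=not, Feedback branch fails=not → at least one input occurs → occurs.
Brake chain lost [AND]: Upper limit switch offline=not, South safety controller 2 fails=occurs → not all inputs occur → does not occur.
E-stop path down [OR]: Brake chain lost=not, Outboard motor 2 stuck=occurs, Inboard watchdog 2 is out=occurs, Resolver 2 lost=not → at least one input occurs → occurs.
Robot arm uncommanded motion [AND]: Safety interlock down=occurs, E-stop path down=occurs → all inputs occur → occurs.

Yes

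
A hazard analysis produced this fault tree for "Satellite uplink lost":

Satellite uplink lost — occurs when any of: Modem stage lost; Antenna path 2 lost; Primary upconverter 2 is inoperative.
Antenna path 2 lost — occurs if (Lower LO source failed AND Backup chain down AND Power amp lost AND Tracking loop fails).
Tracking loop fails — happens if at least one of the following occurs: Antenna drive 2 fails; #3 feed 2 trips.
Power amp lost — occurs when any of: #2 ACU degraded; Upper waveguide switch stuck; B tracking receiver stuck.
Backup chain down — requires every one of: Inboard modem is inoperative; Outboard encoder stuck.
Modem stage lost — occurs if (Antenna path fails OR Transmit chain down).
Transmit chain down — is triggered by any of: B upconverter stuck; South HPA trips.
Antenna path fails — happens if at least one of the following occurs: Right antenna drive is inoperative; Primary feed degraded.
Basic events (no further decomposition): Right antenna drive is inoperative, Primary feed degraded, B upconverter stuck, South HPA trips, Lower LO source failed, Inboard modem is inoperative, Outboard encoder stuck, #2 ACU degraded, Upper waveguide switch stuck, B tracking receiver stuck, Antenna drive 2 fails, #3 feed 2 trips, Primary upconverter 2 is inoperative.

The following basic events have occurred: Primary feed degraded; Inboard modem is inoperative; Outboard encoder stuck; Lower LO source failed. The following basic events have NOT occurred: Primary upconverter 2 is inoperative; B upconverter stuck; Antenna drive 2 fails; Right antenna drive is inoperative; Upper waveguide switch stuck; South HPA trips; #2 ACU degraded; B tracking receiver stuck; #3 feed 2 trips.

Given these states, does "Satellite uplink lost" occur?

Antenna path fails [OR]: Right antenna drive is inoperative=not, Primary feed degraded=occurs → at least one input occurs → occurs.
Transmit chain down [OR]: B upconverter stuck=not, South HPA trips=not → no input occurs → does not occur.
Modem stage lost [OR]: Antenna path fails=occurs, Transmit chain down=not → at least one input occurs → occurs.
Backup chain down [AND]: Inboard modem is inoperative=occurs, Outboard encoder stuck=occurs → all inputs occur → occurs.
Power amp lost [OR]: #2 ACU degraded=not, Upper waveguide switch stuck=not, B tracking receiver stuck=not → no input occurs → does not occur.
Tracking loop fails [OR]: Antenna drive 2 fails=not, #3 feed 2 trips=not → no input occurs → does not occur.
Antenna path 2 lost [AND]: Lower LO source failed=occurs, Backup chain down=occurs, Power amp lost=not, Tracking loop fails=not → not all inputs occur → does not occur.
Satellite uplink lost [OR]: Modem stage lost=occurs, Antenna path 2 lost=not, Primary upconverter 2 is inoperative=not → at least one input occurs → occurs.

Yes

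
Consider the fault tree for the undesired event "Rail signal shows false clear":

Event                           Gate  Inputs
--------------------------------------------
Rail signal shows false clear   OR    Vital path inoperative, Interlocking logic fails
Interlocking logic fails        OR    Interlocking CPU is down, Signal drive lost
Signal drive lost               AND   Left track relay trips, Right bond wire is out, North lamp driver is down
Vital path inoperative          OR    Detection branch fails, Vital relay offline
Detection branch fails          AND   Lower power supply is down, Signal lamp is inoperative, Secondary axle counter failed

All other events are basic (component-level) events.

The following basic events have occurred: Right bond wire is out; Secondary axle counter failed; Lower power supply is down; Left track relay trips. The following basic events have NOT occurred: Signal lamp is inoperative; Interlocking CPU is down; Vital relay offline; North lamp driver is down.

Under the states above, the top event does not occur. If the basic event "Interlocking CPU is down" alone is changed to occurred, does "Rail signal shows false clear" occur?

Yes

Counterfactual: set "Interlocking CPU is down" to occurred.
Detection branch fails [AND]: Lower power supply is down=occurs, Signal lamp is inoperative=not, Secondary axle counter failed=occurs → not all inputs occur → does not occur.
Vital path inoperative [OR]: Detection branch fails=not, Vital relay offline=not → no input occurs → does not occur.
Signal drive lost [AND]: Left track relay trips=occurs, Right bond wire is out=occurs, North lamp driver is down=not → not all inputs occur → does not occur.
Interlocking logic fails [OR]: Interlocking CPU is down=occurs, Signal drive lost=not → at least one input occurs → occurs.
Rail signal shows false clear [OR]: Vital path inoperative=not, Interlocking logic fails=occurs → at least one input occurs → occurs.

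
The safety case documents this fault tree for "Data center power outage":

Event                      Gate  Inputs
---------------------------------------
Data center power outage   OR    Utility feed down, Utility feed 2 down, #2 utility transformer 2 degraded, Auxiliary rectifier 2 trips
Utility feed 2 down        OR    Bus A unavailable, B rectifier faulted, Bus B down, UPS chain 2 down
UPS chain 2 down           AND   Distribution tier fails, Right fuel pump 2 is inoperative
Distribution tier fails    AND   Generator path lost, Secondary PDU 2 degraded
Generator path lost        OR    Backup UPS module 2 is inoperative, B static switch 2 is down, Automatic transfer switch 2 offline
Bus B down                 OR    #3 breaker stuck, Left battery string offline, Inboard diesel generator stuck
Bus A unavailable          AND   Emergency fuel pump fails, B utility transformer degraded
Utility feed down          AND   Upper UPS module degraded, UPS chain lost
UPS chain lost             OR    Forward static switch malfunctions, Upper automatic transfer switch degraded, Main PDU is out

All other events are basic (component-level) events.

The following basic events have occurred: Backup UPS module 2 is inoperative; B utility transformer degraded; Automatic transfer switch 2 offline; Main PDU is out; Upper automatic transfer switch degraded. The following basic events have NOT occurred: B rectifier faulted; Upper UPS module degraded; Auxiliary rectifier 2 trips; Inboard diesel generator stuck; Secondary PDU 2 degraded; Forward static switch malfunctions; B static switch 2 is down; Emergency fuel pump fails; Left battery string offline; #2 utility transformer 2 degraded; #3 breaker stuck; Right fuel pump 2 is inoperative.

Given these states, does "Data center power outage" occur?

No

UPS chain lost [OR]: Forward static switch malfunctions=not, Upper automatic transfer switch degraded=occurs, Main PDU is out=occurs → at least one input occurs → occurs.
Utility feed down [AND]: Upper UPS module degraded=not, UPS chain lost=occurs → not all inputs occur → does not occur.
Bus A unavailable [AND]: Emergency fuel pump fails=not, B utility transformer degraded=occurs → not all inputs occur → does not occur.
Bus B down [OR]: #3 breaker stuck=not, Left battery string offline=not, Inboard diesel generator stuck=not → no input occurs → does not occur.
Generator path lost [OR]: Backup UPS module 2 is inoperative=occurs, B static switch 2 is down=not, Automatic transfer switch 2 offline=occurs → at least one input occurs → occurs.
Distribution tier fails [AND]: Generator path lost=occurs, Secondary PDU 2 degraded=not → not all inputs occur → does not occur.
UPS chain 2 down [AND]: Distribution tier fails=not, Right fuel pump 2 is inoperative=not → not all inputs occur → does not occur.
Utility feed 2 down [OR]: Bus A unavailable=not, B rectifier faulted=not, Bus B down=not, UPS chain 2 down=not → no input occurs → does not occur.
Data center power outage [OR]: Utility feed down=not, Utility feed 2 down=not, #2 utility transformer 2 degraded=not, Auxiliary rectifier 2 trips=not → no input occurs → does not occur.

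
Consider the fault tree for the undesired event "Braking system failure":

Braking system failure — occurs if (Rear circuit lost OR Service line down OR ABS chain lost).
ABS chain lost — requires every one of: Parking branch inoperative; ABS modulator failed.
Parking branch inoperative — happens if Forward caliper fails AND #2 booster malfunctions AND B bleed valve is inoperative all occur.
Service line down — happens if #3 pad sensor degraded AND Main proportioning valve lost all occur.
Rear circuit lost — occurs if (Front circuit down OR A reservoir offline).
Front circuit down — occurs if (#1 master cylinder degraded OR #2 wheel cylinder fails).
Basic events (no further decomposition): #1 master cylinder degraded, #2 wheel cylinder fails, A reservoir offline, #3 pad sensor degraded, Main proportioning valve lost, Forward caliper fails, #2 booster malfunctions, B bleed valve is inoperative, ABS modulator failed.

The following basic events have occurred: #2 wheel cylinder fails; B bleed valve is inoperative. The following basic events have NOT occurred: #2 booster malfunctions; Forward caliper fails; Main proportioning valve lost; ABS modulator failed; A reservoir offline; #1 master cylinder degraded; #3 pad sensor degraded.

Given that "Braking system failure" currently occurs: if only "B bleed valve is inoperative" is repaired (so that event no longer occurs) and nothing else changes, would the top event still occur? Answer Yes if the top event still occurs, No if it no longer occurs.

Yes

Counterfactual: set "B bleed valve is inoperative" to not occurred.
Front circuit down [OR]: #1 master cylinder degraded=not, #2 wheel cylinder fails=occurs → at least one input occurs → occurs.
Rear circuit lost [OR]: Front circuit down=occurs, A reservoir offline=not → at least one input occurs → occurs.
Service line down [AND]: #3 pad sensor degraded=not, Main proportioning valve lost=not → not all inputs occur → does not occur.
Parking branch inoperative [AND]: Forward caliper fails=not, #2 booster malfunctions=not, B bleed valve is inoperative=not → not all inputs occur → does not occur.
ABS chain lost [AND]: Parking branch inoperative=not, ABS modulator failed=not → not all inputs occur → does not occur.
Braking system failure [OR]: Rear circuit lost=occurs, Service line down=not, ABS chain lost=not → at least one input occurs → occurs.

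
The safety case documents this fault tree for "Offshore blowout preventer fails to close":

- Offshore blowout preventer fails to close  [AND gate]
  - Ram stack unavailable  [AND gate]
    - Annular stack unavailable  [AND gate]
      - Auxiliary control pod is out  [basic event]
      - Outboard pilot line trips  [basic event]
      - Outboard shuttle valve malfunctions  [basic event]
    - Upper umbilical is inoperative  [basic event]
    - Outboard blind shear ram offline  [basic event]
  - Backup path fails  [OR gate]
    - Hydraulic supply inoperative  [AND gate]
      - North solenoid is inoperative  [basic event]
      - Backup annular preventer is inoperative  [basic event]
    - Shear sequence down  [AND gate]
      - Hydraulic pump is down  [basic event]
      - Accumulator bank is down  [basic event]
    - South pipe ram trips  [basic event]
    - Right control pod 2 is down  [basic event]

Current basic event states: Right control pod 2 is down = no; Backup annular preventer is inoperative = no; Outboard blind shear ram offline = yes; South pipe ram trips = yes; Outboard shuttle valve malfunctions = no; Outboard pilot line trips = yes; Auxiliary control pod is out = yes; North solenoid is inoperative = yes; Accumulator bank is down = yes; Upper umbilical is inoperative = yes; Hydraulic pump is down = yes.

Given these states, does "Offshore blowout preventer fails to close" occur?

No

Annular stack unavailable [AND]: Auxiliary control pod is out=occurs, Outboard pilot line trips=occurs, Outboard shuttle valve malfunctions=not → not all inputs occur → does not occur.
Ram stack unavailable [AND]: Annular stack unavailable=not, Upper umbilical is inoperative=occurs, Outboard blind shear ram offline=occurs → not all inputs occur → does not occur.
Hydraulic supply inoperative [AND]: North solenoid is inoperative=occurs, Backup annular preventer is inoperative=not → not all inputs occur → does not occur.
Shear sequence down [AND]: Hydraulic pump is down=occurs, Accumulator bank is down=occurs → all inputs occur → occurs.
Backup path fails [OR]: Hydraulic supply inoperative=not, Shear sequence down=occurs, South pipe ram trips=occurs, Right control pod 2 is down=not → at least one input occurs → occurs.
Offshore blowout preventer fails to close [AND]: Ram stack unavailable=not, Backup path fails=occurs → not all inputs occur → does not occur.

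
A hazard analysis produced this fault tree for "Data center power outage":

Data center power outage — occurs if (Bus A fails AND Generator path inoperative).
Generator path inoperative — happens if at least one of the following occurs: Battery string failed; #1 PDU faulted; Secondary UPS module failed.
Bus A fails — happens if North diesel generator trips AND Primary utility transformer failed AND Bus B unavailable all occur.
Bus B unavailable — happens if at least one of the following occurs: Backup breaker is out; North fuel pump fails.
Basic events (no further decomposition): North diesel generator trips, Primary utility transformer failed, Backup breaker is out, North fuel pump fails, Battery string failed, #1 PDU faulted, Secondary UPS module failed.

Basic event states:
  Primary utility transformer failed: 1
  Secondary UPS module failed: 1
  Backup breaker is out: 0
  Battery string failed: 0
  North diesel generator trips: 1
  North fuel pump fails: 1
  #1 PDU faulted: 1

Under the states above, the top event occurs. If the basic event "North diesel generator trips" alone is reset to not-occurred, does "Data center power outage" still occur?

Counterfactual: set "North diesel generator trips" to not occurred.
Bus B unavailable [OR]: Backup breaker is out=not, North fuel pump fails=occurs → at least one input occurs → occurs.
Bus A fails [AND]: North diesel generator trips=not, Primary utility transformer failed=occurs, Bus B unavailable=occurs → not all inputs occur → does not occur.
Generator path inoperative [OR]: Battery string failed=not, #1 PDU faulted=occurs, Secondary UPS module failed=occurs → at least one input occurs → occurs.
Data center power outage [AND]: Bus A fails=not, Generator path inoperative=occurs → not all inputs occur → does not occur.

No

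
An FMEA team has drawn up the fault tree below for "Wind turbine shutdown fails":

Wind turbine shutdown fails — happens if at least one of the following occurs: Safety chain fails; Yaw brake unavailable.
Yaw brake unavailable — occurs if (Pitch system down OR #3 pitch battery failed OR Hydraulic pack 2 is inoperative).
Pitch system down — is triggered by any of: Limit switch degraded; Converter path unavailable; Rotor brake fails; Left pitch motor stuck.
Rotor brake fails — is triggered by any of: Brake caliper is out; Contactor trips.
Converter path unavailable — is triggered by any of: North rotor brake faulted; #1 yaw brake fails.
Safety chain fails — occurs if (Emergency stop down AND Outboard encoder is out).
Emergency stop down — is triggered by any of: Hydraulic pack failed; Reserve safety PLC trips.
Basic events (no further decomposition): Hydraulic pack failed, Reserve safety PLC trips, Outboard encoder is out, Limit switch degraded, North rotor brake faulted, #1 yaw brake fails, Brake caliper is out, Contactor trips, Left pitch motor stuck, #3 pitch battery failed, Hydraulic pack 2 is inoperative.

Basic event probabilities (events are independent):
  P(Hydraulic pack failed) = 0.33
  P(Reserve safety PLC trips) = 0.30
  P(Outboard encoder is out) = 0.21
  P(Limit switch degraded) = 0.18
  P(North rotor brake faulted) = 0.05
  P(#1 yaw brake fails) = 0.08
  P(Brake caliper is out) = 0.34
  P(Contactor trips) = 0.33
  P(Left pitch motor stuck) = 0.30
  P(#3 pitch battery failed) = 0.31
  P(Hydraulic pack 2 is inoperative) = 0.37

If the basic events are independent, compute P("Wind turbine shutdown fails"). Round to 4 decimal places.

0.9143

P(Emergency stop down) [OR] = 1 − (1−0.33) × (1−0.30) = 0.531000
P(Safety chain fails) [AND] = 0.531000 × 0.21 = 0.111510
P(Converter path unavailable) [OR] = 1 − (1−0.05) × (1−0.08) = 0.126000
P(Rotor brake fails) [OR] = 1 − (1−0.34) × (1−0.33) = 0.557800
P(Pitch system down) [OR] = 1 − (1−0.18) × (1−0.126000) × (1−0.557800) × (1−0.30) = 0.778159
P(Yaw brake unavailable) [OR] = 1 − (1−0.778159) × (1−0.31) × (1−0.37) = 0.903566
P(Wind turbine shutdown fails) [OR] = 1 − (1−0.111510) × (1−0.903566) = 0.914319
Rounded to 4 decimal places: P(Wind turbine shutdown fails) ≈ 0.9143.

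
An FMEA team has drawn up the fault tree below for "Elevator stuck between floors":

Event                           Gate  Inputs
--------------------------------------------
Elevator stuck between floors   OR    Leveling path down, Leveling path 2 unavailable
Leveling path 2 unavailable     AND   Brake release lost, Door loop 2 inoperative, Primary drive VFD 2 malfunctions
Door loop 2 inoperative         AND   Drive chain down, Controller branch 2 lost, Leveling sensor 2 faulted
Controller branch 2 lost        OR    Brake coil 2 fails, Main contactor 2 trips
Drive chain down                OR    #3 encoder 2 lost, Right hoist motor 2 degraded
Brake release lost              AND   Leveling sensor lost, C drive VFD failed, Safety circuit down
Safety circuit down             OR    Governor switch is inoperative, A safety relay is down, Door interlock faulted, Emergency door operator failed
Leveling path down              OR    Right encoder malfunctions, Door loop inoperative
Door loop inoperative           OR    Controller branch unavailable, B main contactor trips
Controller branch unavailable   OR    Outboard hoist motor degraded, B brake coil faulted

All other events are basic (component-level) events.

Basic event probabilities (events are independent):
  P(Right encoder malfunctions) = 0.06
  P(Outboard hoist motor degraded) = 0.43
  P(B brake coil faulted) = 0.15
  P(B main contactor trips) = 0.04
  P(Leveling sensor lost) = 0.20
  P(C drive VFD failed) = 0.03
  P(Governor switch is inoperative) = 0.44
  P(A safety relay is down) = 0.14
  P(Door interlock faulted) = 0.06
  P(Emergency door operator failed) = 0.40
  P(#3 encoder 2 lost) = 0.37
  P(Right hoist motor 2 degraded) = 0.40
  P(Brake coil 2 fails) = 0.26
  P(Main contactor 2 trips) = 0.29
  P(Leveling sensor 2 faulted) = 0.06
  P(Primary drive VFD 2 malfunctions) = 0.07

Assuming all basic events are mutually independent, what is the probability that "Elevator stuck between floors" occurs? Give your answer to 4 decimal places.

0.5628

P(Controller branch unavailable) [OR] = 1 − (1−0.43) × (1−0.15) = 0.515500
P(Door loop inoperative) [OR] = 1 − (1−0.515500) × (1−0.04) = 0.534880
P(Leveling path down) [OR] = 1 − (1−0.06) × (1−0.534880) = 0.562787
P(Safety circuit down) [OR] = 1 − (1−0.44) × (1−0.14) × (1−0.06) × (1−0.40) = 0.728378
P(Brake release lost) [AND] = 0.20 × 0.03 × 0.728378 = 0.004370
P(Drive chain down) [OR] = 1 − (1−0.37) × (1−0.40) = 0.622000
P(Controller branch 2 lost) [OR] = 1 − (1−0.26) × (1−0.29) = 0.474600
P(Door loop 2 inoperative) [AND] = 0.622000 × 0.474600 × 0.06 = 0.017712
P(Leveling path 2 unavailable) [AND] = 0.004370 × 0.017712 × 0.07 = 0.000005
P(Elevator stuck between floors) [OR] = 1 − (1−0.562787) × (1−0.000005) = 0.562789
Rounded to 4 decimal places: P(Elevator stuck between floors) ≈ 0.5628.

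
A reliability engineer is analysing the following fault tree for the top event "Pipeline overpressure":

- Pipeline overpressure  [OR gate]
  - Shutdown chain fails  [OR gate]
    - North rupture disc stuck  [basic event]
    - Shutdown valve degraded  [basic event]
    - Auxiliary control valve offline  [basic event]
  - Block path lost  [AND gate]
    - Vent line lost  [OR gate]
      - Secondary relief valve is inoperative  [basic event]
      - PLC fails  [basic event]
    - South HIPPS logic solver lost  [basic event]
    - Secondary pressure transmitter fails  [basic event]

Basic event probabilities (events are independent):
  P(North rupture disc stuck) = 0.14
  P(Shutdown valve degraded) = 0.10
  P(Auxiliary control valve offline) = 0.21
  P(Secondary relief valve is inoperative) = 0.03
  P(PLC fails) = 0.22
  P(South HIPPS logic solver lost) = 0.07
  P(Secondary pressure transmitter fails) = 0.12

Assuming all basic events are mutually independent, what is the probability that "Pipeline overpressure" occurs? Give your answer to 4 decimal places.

P(Shutdown chain fails) [OR] = 1 − (1−0.14) × (1−0.10) × (1−0.21) = 0.388540
P(Vent line lost) [OR] = 1 − (1−0.03) × (1−0.22) = 0.243400
P(Block path lost) [AND] = 0.243400 × 0.07 × 0.12 = 0.002045
P(Pipeline overpressure) [OR] = 1 − (1−0.388540) × (1−0.002045) = 0.389790
Rounded to 4 decimal places: P(Pipeline overpressure) ≈ 0.3898.

0.3898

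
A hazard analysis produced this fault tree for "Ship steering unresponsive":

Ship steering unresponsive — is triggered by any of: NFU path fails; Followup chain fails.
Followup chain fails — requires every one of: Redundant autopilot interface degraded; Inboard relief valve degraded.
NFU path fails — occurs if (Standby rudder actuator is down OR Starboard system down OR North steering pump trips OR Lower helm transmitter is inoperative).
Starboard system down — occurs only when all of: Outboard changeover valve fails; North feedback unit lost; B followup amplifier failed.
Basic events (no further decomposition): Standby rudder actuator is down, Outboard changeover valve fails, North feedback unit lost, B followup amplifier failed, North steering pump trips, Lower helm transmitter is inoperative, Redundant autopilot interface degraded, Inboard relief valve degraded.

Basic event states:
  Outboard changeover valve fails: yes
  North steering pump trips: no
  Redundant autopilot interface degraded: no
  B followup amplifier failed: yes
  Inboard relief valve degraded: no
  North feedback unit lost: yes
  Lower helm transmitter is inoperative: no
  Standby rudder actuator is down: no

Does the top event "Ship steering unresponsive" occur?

Starboard system down [AND]: Outboard changeover valve fails=occurs, North feedback unit lost=occurs, B followup amplifier failed=occurs → all inputs occur → occurs.
NFU path fails [OR]: Standby rudder actuator is down=not, Starboard system down=occurs, North steering pump trips=not, Lower helm transmitter is inoperative=not → at least one input occurs → occurs.
Followup chain fails [AND]: Redundant autopilot interface degraded=not, Inboard relief valve degraded=not → not all inputs occur → does not occur.
Ship steering unresponsive [OR]: NFU path fails=occurs, Followup chain fails=not → at least one input occurs → occurs.

Yes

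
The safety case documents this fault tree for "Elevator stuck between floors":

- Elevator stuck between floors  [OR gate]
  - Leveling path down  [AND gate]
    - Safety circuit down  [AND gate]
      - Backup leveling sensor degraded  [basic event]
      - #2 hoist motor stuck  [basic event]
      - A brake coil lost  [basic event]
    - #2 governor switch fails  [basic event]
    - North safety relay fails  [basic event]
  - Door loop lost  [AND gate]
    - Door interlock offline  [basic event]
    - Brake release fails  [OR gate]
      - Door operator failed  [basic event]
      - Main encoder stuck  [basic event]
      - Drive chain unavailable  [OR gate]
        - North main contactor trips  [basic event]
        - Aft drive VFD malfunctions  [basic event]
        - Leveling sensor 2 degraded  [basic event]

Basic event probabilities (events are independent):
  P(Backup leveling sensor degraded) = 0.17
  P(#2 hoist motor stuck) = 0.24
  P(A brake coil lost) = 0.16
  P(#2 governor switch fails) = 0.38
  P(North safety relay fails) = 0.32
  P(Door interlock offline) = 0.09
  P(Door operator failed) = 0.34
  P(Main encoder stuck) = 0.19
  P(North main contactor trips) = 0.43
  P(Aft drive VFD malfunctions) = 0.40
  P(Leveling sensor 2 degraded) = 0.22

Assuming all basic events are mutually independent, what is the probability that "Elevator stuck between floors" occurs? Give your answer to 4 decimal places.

0.0779

P(Safety circuit down) [AND] = 0.17 × 0.24 × 0.16 = 0.006528
P(Leveling path down) [AND] = 0.006528 × 0.38 × 0.32 = 0.000794
P(Drive chain unavailable) [OR] = 1 − (1−0.43) × (1−0.40) × (1−0.22) = 0.733240
P(Brake release fails) [OR] = 1 − (1−0.34) × (1−0.19) × (1−0.733240) = 0.857390
P(Door loop lost) [AND] = 0.09 × 0.857390 = 0.077165
P(Elevator stuck between floors) [OR] = 1 − (1−0.000794) × (1−0.077165) = 0.077898
Rounded to 4 decimal places: P(Elevator stuck between floors) ≈ 0.0779.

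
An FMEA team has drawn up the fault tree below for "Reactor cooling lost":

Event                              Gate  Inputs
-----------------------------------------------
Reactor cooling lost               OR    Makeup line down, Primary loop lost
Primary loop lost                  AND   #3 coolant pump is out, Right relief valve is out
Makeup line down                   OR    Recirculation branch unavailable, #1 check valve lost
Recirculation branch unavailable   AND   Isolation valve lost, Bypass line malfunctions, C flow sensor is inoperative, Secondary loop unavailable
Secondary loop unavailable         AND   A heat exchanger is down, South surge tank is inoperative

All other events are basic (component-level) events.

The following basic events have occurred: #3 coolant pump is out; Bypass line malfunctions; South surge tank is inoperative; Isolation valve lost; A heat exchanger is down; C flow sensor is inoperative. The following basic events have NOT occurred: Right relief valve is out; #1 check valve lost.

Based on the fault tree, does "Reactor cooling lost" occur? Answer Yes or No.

Secondary loop unavailable [AND]: A heat exchanger is down=occurs, South surge tank is inoperative=occurs → all inputs occur → occurs.
Recirculation branch unavailable [AND]: Isolation valve lost=occurs, Bypass line malfunctions=occurs, C flow sensor is inoperative=occurs, Secondary loop unavailable=occurs → all inputs occur → occurs.
Makeup line down [OR]: Recirculation branch unavailable=occurs, #1 check valve lost=not → at least one input occurs → occurs.
Primary loop lost [AND]: #3 coolant pump is out=occurs, Right relief valve is out=not → not all inputs occur → does not occur.
Reactor cooling lost [OR]: Makeup line down=occurs, Primary loop lost=not → at least one input occurs → occurs.

Yes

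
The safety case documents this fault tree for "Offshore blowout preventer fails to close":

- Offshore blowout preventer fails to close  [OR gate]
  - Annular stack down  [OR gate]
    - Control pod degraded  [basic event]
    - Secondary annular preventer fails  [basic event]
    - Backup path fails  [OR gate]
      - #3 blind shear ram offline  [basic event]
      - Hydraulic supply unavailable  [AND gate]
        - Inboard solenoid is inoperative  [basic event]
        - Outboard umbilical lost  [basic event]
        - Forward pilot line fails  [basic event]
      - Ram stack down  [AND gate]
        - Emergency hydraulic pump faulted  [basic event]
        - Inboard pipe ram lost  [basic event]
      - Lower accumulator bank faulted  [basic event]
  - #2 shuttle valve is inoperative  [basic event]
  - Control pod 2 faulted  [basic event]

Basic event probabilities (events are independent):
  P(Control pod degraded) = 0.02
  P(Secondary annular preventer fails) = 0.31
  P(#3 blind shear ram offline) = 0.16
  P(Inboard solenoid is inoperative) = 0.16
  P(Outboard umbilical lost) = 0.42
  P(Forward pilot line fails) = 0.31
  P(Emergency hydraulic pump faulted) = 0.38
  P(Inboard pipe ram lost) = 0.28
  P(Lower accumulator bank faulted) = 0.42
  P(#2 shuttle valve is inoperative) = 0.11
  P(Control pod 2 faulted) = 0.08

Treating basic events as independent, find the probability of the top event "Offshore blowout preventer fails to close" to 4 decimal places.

0.7640

P(Hydraulic supply unavailable) [AND] = 0.16 × 0.42 × 0.31 = 0.020832
P(Ram stack down) [AND] = 0.38 × 0.28 = 0.106400
P(Backup path fails) [OR] = 1 − (1−0.16) × (1−0.020832) × (1−0.106400) × (1−0.42) = 0.573708
P(Annular stack down) [OR] = 1 − (1−0.02) × (1−0.31) × (1−0.573708) = 0.711741
P(Offshore blowout preventer fails to close) [OR] = 1 − (1−0.711741) × (1−0.11) × (1−0.08) = 0.763974
Rounded to 4 decimal places: P(Offshore blowout preventer fails to close) ≈ 0.7640.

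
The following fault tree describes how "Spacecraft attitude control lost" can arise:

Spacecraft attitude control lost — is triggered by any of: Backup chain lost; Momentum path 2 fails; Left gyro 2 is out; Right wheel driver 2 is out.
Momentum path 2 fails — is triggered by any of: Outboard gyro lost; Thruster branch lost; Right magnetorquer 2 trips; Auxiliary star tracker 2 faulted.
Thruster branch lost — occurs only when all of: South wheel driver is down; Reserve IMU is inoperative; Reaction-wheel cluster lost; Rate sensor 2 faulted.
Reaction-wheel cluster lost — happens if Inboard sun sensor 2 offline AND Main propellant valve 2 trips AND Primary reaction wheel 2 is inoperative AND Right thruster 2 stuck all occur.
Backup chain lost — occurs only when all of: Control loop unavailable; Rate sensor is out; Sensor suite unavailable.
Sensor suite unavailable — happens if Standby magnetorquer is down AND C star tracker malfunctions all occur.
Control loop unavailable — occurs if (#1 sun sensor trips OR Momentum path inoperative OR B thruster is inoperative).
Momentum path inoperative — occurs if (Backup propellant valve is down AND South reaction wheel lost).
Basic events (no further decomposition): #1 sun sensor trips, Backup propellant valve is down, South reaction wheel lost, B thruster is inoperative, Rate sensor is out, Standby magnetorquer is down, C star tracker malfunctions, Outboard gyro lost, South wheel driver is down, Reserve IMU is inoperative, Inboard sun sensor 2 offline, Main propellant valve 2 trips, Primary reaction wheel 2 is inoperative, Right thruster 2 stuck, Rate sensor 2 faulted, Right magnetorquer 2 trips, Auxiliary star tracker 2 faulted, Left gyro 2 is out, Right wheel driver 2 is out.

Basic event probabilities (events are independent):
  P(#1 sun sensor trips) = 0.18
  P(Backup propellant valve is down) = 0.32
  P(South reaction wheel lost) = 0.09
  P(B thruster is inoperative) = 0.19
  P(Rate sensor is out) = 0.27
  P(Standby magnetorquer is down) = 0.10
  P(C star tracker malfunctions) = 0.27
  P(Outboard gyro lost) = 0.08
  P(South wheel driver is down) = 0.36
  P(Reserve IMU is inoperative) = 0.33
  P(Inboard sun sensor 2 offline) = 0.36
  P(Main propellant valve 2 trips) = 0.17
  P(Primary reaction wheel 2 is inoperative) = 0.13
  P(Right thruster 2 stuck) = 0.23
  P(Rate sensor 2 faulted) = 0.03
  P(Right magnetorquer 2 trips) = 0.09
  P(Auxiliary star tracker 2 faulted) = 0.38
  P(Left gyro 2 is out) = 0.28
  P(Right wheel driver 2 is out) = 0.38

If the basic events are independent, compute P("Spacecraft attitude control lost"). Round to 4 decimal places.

0.7689

P(Momentum path inoperative) [AND] = 0.32 × 0.09 = 0.028800
P(Control loop unavailable) [OR] = 1 − (1−0.18) × (1−0.028800) × (1−0.19) = 0.354929
P(Sensor suite unavailable) [AND] = 0.10 × 0.27 = 0.027000
P(Backup chain lost) [AND] = 0.354929 × 0.27 × 0.027000 = 0.002587
P(Reaction-wheel cluster lost) [AND] = 0.36 × 0.17 × 0.13 × 0.23 = 0.001830
P(Thruster branch lost) [AND] = 0.36 × 0.33 × 0.001830 × 0.03 = 0.000007
P(Momentum path 2 fails) [OR] = 1 − (1−0.08) × (1−0.000007) × (1−0.09) × (1−0.38) = 0.480940
P(Spacecraft attitude control lost) [OR] = 1 − (1−0.002587) × (1−0.480940) × (1−0.28) × (1−0.38) = 0.768891
Rounded to 4 decimal places: P(Spacecraft attitude control lost) ≈ 0.7689.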